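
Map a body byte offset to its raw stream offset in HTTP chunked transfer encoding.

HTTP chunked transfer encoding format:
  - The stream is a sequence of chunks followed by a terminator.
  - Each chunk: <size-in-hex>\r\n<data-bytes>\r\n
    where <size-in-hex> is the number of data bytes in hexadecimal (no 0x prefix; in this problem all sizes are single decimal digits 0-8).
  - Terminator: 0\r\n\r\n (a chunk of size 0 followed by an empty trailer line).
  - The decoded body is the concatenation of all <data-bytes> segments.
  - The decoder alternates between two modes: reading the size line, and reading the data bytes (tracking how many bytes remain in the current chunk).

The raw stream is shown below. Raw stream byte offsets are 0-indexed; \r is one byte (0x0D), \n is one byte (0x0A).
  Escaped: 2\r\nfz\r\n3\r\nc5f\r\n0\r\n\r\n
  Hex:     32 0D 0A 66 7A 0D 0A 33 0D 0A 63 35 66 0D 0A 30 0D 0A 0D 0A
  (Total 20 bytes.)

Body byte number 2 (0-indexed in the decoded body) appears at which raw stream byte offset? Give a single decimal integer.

Answer: 10

Derivation:
Chunk 1: stream[0..1]='2' size=0x2=2, data at stream[3..5]='fz' -> body[0..2], body so far='fz'
Chunk 2: stream[7..8]='3' size=0x3=3, data at stream[10..13]='c5f' -> body[2..5], body so far='fzc5f'
Chunk 3: stream[15..16]='0' size=0 (terminator). Final body='fzc5f' (5 bytes)
Body byte 2 at stream offset 10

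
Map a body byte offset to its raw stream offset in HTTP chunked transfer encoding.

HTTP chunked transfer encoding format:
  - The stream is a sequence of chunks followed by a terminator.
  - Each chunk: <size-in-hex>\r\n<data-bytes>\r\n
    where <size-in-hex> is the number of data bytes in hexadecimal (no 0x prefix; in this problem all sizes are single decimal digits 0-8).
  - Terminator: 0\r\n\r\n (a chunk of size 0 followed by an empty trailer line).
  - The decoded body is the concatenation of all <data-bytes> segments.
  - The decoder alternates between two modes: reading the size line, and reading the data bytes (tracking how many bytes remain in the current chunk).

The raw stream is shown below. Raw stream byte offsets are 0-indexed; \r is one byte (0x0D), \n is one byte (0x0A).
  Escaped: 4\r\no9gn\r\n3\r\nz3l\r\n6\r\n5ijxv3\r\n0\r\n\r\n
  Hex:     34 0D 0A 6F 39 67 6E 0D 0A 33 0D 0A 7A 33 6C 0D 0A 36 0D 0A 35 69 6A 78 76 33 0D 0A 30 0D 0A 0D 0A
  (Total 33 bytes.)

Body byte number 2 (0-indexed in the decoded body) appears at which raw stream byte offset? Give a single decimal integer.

Chunk 1: stream[0..1]='4' size=0x4=4, data at stream[3..7]='o9gn' -> body[0..4], body so far='o9gn'
Chunk 2: stream[9..10]='3' size=0x3=3, data at stream[12..15]='z3l' -> body[4..7], body so far='o9gnz3l'
Chunk 3: stream[17..18]='6' size=0x6=6, data at stream[20..26]='5ijxv3' -> body[7..13], body so far='o9gnz3l5ijxv3'
Chunk 4: stream[28..29]='0' size=0 (terminator). Final body='o9gnz3l5ijxv3' (13 bytes)
Body byte 2 at stream offset 5

Answer: 5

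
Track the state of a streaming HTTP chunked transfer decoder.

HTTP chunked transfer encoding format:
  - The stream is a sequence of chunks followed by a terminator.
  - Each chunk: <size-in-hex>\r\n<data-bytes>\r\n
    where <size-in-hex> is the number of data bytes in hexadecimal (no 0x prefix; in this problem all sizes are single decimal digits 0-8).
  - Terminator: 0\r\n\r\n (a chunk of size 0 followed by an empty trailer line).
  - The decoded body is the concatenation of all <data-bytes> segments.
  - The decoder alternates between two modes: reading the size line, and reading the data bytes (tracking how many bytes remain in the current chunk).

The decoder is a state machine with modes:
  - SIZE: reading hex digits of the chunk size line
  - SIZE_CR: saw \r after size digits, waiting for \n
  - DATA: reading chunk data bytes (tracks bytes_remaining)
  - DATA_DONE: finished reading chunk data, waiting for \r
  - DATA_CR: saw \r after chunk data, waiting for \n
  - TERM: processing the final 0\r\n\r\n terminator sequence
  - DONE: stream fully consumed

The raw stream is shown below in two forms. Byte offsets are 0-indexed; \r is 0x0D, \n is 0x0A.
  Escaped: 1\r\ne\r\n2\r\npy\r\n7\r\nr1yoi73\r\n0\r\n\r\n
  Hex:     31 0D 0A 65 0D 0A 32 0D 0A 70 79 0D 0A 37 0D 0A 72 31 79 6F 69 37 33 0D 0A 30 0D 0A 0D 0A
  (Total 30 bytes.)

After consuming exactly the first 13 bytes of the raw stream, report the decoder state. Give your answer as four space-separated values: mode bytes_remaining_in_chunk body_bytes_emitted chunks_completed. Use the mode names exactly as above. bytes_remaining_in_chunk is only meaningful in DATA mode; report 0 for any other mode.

Answer: SIZE 0 3 2

Derivation:
Byte 0 = '1': mode=SIZE remaining=0 emitted=0 chunks_done=0
Byte 1 = 0x0D: mode=SIZE_CR remaining=0 emitted=0 chunks_done=0
Byte 2 = 0x0A: mode=DATA remaining=1 emitted=0 chunks_done=0
Byte 3 = 'e': mode=DATA_DONE remaining=0 emitted=1 chunks_done=0
Byte 4 = 0x0D: mode=DATA_CR remaining=0 emitted=1 chunks_done=0
Byte 5 = 0x0A: mode=SIZE remaining=0 emitted=1 chunks_done=1
Byte 6 = '2': mode=SIZE remaining=0 emitted=1 chunks_done=1
Byte 7 = 0x0D: mode=SIZE_CR remaining=0 emitted=1 chunks_done=1
Byte 8 = 0x0A: mode=DATA remaining=2 emitted=1 chunks_done=1
Byte 9 = 'p': mode=DATA remaining=1 emitted=2 chunks_done=1
Byte 10 = 'y': mode=DATA_DONE remaining=0 emitted=3 chunks_done=1
Byte 11 = 0x0D: mode=DATA_CR remaining=0 emitted=3 chunks_done=1
Byte 12 = 0x0A: mode=SIZE remaining=0 emitted=3 chunks_done=2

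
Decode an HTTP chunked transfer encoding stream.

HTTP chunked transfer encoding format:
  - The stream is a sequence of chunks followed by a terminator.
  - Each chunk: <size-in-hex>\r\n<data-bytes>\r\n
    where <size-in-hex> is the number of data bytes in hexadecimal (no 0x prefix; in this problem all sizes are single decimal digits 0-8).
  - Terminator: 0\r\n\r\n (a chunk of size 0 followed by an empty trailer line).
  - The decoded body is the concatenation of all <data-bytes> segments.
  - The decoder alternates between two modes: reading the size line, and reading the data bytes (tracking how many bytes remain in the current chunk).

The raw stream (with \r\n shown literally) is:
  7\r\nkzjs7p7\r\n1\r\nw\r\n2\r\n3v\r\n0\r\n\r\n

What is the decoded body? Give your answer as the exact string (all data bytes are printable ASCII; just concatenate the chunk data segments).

Chunk 1: stream[0..1]='7' size=0x7=7, data at stream[3..10]='kzjs7p7' -> body[0..7], body so far='kzjs7p7'
Chunk 2: stream[12..13]='1' size=0x1=1, data at stream[15..16]='w' -> body[7..8], body so far='kzjs7p7w'
Chunk 3: stream[18..19]='2' size=0x2=2, data at stream[21..23]='3v' -> body[8..10], body so far='kzjs7p7w3v'
Chunk 4: stream[25..26]='0' size=0 (terminator). Final body='kzjs7p7w3v' (10 bytes)

Answer: kzjs7p7w3v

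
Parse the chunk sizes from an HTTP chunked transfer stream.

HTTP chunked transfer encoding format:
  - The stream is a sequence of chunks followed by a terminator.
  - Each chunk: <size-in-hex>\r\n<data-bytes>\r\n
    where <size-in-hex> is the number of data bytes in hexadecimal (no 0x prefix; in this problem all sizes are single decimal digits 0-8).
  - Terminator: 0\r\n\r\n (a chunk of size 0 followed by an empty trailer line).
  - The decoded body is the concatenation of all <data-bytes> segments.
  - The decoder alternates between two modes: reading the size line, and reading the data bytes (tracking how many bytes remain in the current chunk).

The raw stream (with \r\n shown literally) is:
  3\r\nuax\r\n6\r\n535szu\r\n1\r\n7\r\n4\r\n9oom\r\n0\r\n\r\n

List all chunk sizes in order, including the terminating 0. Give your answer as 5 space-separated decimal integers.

Chunk 1: stream[0..1]='3' size=0x3=3, data at stream[3..6]='uax' -> body[0..3], body so far='uax'
Chunk 2: stream[8..9]='6' size=0x6=6, data at stream[11..17]='535szu' -> body[3..9], body so far='uax535szu'
Chunk 3: stream[19..20]='1' size=0x1=1, data at stream[22..23]='7' -> body[9..10], body so far='uax535szu7'
Chunk 4: stream[25..26]='4' size=0x4=4, data at stream[28..32]='9oom' -> body[10..14], body so far='uax535szu79oom'
Chunk 5: stream[34..35]='0' size=0 (terminator). Final body='uax535szu79oom' (14 bytes)

Answer: 3 6 1 4 0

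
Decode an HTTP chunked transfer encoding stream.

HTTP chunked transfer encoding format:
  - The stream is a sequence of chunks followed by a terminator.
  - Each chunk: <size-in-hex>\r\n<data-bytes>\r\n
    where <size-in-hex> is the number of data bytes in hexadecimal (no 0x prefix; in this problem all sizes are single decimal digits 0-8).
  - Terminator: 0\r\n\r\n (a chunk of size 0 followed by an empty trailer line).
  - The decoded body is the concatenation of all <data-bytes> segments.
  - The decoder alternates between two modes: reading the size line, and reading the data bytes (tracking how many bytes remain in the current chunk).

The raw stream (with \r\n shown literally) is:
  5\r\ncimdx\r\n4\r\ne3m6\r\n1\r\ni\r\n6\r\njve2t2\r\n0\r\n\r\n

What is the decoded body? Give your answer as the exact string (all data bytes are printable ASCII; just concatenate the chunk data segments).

Chunk 1: stream[0..1]='5' size=0x5=5, data at stream[3..8]='cimdx' -> body[0..5], body so far='cimdx'
Chunk 2: stream[10..11]='4' size=0x4=4, data at stream[13..17]='e3m6' -> body[5..9], body so far='cimdxe3m6'
Chunk 3: stream[19..20]='1' size=0x1=1, data at stream[22..23]='i' -> body[9..10], body so far='cimdxe3m6i'
Chunk 4: stream[25..26]='6' size=0x6=6, data at stream[28..34]='jve2t2' -> body[10..16], body so far='cimdxe3m6ijve2t2'
Chunk 5: stream[36..37]='0' size=0 (terminator). Final body='cimdxe3m6ijve2t2' (16 bytes)

Answer: cimdxe3m6ijve2t2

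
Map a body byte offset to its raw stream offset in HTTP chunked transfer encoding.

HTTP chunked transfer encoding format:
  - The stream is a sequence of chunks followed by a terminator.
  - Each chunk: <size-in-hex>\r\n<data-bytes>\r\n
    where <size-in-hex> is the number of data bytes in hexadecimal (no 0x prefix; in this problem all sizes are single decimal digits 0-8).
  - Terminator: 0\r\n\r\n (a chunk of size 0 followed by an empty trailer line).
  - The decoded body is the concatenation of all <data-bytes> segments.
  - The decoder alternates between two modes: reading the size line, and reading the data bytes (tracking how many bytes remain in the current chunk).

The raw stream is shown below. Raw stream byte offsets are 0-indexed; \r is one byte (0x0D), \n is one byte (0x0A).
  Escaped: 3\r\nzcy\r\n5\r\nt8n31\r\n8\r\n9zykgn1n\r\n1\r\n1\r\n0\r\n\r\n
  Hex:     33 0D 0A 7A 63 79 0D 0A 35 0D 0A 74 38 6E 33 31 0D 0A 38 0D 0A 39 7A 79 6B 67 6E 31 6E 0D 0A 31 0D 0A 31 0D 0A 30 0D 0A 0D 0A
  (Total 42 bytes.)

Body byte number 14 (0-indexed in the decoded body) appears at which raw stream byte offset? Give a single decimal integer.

Answer: 27

Derivation:
Chunk 1: stream[0..1]='3' size=0x3=3, data at stream[3..6]='zcy' -> body[0..3], body so far='zcy'
Chunk 2: stream[8..9]='5' size=0x5=5, data at stream[11..16]='t8n31' -> body[3..8], body so far='zcyt8n31'
Chunk 3: stream[18..19]='8' size=0x8=8, data at stream[21..29]='9zykgn1n' -> body[8..16], body so far='zcyt8n319zykgn1n'
Chunk 4: stream[31..32]='1' size=0x1=1, data at stream[34..35]='1' -> body[16..17], body so far='zcyt8n319zykgn1n1'
Chunk 5: stream[37..38]='0' size=0 (terminator). Final body='zcyt8n319zykgn1n1' (17 bytes)
Body byte 14 at stream offset 27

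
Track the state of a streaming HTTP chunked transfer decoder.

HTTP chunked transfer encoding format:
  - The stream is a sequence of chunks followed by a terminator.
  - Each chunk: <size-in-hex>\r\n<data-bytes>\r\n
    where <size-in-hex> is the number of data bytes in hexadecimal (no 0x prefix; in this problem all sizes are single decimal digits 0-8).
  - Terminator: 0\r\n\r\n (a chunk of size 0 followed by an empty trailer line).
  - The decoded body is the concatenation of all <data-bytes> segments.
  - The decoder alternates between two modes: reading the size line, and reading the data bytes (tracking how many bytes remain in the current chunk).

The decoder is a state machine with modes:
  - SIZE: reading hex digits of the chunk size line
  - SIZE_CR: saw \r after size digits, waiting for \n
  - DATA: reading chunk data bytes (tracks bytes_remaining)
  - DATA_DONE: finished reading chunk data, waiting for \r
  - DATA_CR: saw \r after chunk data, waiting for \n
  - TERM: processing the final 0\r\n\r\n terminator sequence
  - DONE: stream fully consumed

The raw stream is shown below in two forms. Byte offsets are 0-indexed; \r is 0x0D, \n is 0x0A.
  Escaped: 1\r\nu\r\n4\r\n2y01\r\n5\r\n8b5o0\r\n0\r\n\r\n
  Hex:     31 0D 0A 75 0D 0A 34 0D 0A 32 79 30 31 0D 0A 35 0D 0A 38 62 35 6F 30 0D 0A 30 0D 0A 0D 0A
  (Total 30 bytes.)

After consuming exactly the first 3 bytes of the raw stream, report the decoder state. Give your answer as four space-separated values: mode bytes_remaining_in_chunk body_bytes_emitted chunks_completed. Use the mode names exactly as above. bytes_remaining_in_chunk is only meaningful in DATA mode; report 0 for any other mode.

Answer: DATA 1 0 0

Derivation:
Byte 0 = '1': mode=SIZE remaining=0 emitted=0 chunks_done=0
Byte 1 = 0x0D: mode=SIZE_CR remaining=0 emitted=0 chunks_done=0
Byte 2 = 0x0A: mode=DATA remaining=1 emitted=0 chunks_done=0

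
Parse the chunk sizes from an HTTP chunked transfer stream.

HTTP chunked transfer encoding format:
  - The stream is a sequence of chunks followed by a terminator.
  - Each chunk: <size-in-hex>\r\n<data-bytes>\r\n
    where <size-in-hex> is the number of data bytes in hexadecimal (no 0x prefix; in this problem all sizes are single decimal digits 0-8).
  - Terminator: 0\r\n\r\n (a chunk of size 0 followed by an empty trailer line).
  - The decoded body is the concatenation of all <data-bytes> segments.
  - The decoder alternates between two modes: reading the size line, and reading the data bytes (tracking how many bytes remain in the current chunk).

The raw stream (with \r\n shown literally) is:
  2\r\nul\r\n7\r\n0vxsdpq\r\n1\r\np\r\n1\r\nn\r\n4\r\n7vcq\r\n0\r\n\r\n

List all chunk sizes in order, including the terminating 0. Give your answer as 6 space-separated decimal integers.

Chunk 1: stream[0..1]='2' size=0x2=2, data at stream[3..5]='ul' -> body[0..2], body so far='ul'
Chunk 2: stream[7..8]='7' size=0x7=7, data at stream[10..17]='0vxsdpq' -> body[2..9], body so far='ul0vxsdpq'
Chunk 3: stream[19..20]='1' size=0x1=1, data at stream[22..23]='p' -> body[9..10], body so far='ul0vxsdpqp'
Chunk 4: stream[25..26]='1' size=0x1=1, data at stream[28..29]='n' -> body[10..11], body so far='ul0vxsdpqpn'
Chunk 5: stream[31..32]='4' size=0x4=4, data at stream[34..38]='7vcq' -> body[11..15], body so far='ul0vxsdpqpn7vcq'
Chunk 6: stream[40..41]='0' size=0 (terminator). Final body='ul0vxsdpqpn7vcq' (15 bytes)

Answer: 2 7 1 1 4 0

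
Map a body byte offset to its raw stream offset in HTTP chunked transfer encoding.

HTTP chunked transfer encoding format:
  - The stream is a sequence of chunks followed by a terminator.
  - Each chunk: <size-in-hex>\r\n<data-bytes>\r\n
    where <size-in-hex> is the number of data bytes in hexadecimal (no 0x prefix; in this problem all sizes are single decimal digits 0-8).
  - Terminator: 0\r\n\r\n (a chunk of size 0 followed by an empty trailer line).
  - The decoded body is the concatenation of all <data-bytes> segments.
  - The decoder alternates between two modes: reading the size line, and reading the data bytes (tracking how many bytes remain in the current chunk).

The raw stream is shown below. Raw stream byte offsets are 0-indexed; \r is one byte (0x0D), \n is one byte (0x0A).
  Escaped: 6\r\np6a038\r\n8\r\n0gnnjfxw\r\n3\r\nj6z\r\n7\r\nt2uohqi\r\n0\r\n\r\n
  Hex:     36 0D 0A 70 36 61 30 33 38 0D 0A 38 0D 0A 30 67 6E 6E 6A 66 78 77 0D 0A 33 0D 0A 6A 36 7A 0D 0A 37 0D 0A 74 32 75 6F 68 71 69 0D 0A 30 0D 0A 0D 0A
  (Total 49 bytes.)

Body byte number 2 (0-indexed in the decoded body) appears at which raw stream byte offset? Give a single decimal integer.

Answer: 5

Derivation:
Chunk 1: stream[0..1]='6' size=0x6=6, data at stream[3..9]='p6a038' -> body[0..6], body so far='p6a038'
Chunk 2: stream[11..12]='8' size=0x8=8, data at stream[14..22]='0gnnjfxw' -> body[6..14], body so far='p6a0380gnnjfxw'
Chunk 3: stream[24..25]='3' size=0x3=3, data at stream[27..30]='j6z' -> body[14..17], body so far='p6a0380gnnjfxwj6z'
Chunk 4: stream[32..33]='7' size=0x7=7, data at stream[35..42]='t2uohqi' -> body[17..24], body so far='p6a0380gnnjfxwj6zt2uohqi'
Chunk 5: stream[44..45]='0' size=0 (terminator). Final body='p6a0380gnnjfxwj6zt2uohqi' (24 bytes)
Body byte 2 at stream offset 5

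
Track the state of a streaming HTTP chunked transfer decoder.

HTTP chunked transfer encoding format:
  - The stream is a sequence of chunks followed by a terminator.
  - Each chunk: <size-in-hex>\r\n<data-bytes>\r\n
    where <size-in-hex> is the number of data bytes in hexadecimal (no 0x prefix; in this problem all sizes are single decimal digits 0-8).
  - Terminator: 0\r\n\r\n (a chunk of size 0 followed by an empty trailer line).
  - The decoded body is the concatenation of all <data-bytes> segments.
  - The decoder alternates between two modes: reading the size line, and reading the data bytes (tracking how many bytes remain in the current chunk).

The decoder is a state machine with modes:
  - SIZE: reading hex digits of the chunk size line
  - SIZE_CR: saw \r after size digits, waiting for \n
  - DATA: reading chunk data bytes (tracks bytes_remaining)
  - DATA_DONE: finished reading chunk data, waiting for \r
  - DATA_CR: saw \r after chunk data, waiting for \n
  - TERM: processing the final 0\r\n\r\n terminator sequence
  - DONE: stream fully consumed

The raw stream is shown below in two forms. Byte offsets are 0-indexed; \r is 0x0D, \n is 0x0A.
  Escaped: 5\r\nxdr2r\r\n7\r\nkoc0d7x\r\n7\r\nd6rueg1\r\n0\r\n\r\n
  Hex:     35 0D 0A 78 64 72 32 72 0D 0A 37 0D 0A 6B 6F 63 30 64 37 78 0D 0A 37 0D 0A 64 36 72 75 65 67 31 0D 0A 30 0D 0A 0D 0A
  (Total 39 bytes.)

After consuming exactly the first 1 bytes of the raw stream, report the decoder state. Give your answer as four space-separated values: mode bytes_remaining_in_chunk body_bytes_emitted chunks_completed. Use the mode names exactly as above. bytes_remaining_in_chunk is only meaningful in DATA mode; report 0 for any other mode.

Answer: SIZE 0 0 0

Derivation:
Byte 0 = '5': mode=SIZE remaining=0 emitted=0 chunks_done=0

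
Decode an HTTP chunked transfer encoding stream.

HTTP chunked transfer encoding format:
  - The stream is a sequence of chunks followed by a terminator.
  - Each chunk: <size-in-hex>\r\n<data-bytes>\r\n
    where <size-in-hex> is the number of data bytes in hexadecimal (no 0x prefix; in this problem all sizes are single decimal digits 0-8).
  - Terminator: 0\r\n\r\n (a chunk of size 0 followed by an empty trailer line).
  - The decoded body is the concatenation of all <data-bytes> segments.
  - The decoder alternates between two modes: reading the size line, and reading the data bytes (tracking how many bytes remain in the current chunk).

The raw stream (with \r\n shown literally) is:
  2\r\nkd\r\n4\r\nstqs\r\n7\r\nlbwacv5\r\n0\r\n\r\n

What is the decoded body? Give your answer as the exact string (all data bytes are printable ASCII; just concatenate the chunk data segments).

Chunk 1: stream[0..1]='2' size=0x2=2, data at stream[3..5]='kd' -> body[0..2], body so far='kd'
Chunk 2: stream[7..8]='4' size=0x4=4, data at stream[10..14]='stqs' -> body[2..6], body so far='kdstqs'
Chunk 3: stream[16..17]='7' size=0x7=7, data at stream[19..26]='lbwacv5' -> body[6..13], body so far='kdstqslbwacv5'
Chunk 4: stream[28..29]='0' size=0 (terminator). Final body='kdstqslbwacv5' (13 bytes)

Answer: kdstqslbwacv5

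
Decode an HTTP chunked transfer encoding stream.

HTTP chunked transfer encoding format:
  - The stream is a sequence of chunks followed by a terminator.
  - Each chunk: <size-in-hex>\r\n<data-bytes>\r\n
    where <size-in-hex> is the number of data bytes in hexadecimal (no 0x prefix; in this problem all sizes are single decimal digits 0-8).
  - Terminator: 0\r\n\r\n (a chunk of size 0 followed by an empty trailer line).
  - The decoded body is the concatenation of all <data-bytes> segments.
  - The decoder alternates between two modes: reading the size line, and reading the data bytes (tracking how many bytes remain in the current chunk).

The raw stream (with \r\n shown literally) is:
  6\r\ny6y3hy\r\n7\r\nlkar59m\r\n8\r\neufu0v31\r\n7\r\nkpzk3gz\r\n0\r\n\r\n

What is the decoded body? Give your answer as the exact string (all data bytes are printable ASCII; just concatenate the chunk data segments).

Chunk 1: stream[0..1]='6' size=0x6=6, data at stream[3..9]='y6y3hy' -> body[0..6], body so far='y6y3hy'
Chunk 2: stream[11..12]='7' size=0x7=7, data at stream[14..21]='lkar59m' -> body[6..13], body so far='y6y3hylkar59m'
Chunk 3: stream[23..24]='8' size=0x8=8, data at stream[26..34]='eufu0v31' -> body[13..21], body so far='y6y3hylkar59meufu0v31'
Chunk 4: stream[36..37]='7' size=0x7=7, data at stream[39..46]='kpzk3gz' -> body[21..28], body so far='y6y3hylkar59meufu0v31kpzk3gz'
Chunk 5: stream[48..49]='0' size=0 (terminator). Final body='y6y3hylkar59meufu0v31kpzk3gz' (28 bytes)

Answer: y6y3hylkar59meufu0v31kpzk3gz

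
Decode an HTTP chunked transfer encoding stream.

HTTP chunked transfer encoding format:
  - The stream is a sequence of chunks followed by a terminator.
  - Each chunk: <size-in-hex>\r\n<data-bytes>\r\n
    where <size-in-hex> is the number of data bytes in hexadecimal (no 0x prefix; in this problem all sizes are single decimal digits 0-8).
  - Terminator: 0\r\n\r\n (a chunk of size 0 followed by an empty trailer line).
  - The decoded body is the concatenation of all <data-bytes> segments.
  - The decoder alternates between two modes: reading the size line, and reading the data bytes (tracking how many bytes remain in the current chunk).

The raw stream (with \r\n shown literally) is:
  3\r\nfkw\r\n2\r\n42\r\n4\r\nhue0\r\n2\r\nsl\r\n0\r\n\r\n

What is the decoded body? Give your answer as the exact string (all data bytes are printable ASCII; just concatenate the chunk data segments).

Answer: fkw42hue0sl

Derivation:
Chunk 1: stream[0..1]='3' size=0x3=3, data at stream[3..6]='fkw' -> body[0..3], body so far='fkw'
Chunk 2: stream[8..9]='2' size=0x2=2, data at stream[11..13]='42' -> body[3..5], body so far='fkw42'
Chunk 3: stream[15..16]='4' size=0x4=4, data at stream[18..22]='hue0' -> body[5..9], body so far='fkw42hue0'
Chunk 4: stream[24..25]='2' size=0x2=2, data at stream[27..29]='sl' -> body[9..11], body so far='fkw42hue0sl'
Chunk 5: stream[31..32]='0' size=0 (terminator). Final body='fkw42hue0sl' (11 bytes)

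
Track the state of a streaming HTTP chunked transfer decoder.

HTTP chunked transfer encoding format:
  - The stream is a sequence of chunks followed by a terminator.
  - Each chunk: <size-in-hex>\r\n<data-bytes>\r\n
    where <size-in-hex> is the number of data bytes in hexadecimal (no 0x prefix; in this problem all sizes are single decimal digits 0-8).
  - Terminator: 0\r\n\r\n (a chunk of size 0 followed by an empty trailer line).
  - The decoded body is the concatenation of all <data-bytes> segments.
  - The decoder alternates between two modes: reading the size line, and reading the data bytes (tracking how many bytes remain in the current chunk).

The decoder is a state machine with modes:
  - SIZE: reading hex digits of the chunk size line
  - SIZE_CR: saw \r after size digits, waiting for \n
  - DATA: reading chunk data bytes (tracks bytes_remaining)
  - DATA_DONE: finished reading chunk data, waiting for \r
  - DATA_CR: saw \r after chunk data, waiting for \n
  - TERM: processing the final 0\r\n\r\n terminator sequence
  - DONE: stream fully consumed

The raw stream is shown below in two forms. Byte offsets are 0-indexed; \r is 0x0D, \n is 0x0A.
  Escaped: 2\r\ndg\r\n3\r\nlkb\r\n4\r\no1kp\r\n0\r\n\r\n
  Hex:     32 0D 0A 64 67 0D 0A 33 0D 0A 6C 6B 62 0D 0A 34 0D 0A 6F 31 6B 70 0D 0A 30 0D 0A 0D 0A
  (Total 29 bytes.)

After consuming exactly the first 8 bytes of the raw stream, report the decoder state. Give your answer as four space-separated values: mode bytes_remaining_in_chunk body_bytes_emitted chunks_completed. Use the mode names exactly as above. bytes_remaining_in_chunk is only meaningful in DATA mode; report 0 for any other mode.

Answer: SIZE 0 2 1

Derivation:
Byte 0 = '2': mode=SIZE remaining=0 emitted=0 chunks_done=0
Byte 1 = 0x0D: mode=SIZE_CR remaining=0 emitted=0 chunks_done=0
Byte 2 = 0x0A: mode=DATA remaining=2 emitted=0 chunks_done=0
Byte 3 = 'd': mode=DATA remaining=1 emitted=1 chunks_done=0
Byte 4 = 'g': mode=DATA_DONE remaining=0 emitted=2 chunks_done=0
Byte 5 = 0x0D: mode=DATA_CR remaining=0 emitted=2 chunks_done=0
Byte 6 = 0x0A: mode=SIZE remaining=0 emitted=2 chunks_done=1
Byte 7 = '3': mode=SIZE remaining=0 emitted=2 chunks_done=1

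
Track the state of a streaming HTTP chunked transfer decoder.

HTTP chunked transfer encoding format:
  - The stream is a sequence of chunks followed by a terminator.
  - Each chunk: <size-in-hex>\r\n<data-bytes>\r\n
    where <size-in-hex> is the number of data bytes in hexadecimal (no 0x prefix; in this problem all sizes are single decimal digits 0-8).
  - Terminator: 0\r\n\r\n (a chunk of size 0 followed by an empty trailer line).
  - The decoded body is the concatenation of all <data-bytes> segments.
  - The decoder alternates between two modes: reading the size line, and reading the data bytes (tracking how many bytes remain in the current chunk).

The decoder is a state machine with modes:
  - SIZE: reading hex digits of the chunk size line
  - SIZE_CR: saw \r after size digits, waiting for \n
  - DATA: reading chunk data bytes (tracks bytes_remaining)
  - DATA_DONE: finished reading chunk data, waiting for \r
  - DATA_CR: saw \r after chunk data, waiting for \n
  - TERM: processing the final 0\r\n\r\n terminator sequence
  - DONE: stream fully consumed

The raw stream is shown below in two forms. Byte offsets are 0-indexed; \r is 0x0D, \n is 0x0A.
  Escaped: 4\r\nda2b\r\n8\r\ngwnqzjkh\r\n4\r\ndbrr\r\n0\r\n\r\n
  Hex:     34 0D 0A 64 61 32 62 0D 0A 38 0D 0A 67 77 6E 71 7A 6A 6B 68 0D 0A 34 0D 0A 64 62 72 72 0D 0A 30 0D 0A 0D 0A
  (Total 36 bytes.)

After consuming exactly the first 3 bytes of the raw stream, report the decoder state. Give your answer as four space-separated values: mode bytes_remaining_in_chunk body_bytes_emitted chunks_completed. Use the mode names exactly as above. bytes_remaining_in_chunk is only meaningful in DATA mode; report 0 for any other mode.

Answer: DATA 4 0 0

Derivation:
Byte 0 = '4': mode=SIZE remaining=0 emitted=0 chunks_done=0
Byte 1 = 0x0D: mode=SIZE_CR remaining=0 emitted=0 chunks_done=0
Byte 2 = 0x0A: mode=DATA remaining=4 emitted=0 chunks_done=0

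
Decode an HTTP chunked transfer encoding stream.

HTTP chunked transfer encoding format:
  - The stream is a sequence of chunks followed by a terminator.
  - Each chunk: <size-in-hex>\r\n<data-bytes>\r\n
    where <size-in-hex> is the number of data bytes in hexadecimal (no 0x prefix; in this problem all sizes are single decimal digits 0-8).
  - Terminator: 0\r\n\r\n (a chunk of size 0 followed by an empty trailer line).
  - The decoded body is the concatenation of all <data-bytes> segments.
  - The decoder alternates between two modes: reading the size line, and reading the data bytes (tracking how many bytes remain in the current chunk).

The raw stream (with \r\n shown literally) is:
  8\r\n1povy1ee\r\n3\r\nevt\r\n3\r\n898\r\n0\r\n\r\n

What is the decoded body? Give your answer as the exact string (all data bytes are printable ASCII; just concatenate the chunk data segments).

Chunk 1: stream[0..1]='8' size=0x8=8, data at stream[3..11]='1povy1ee' -> body[0..8], body so far='1povy1ee'
Chunk 2: stream[13..14]='3' size=0x3=3, data at stream[16..19]='evt' -> body[8..11], body so far='1povy1eeevt'
Chunk 3: stream[21..22]='3' size=0x3=3, data at stream[24..27]='898' -> body[11..14], body so far='1povy1eeevt898'
Chunk 4: stream[29..30]='0' size=0 (terminator). Final body='1povy1eeevt898' (14 bytes)

Answer: 1povy1eeevt898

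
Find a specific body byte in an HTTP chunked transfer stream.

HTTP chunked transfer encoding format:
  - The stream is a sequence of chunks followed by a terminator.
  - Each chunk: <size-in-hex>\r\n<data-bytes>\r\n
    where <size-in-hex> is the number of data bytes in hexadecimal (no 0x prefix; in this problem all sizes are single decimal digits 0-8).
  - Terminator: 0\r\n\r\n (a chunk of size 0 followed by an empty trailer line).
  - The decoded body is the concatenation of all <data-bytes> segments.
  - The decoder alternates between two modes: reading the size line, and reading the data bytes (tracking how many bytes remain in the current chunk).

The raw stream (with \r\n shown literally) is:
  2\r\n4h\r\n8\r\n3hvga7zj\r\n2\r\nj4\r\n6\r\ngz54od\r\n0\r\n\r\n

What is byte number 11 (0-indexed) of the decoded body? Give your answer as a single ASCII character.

Chunk 1: stream[0..1]='2' size=0x2=2, data at stream[3..5]='4h' -> body[0..2], body so far='4h'
Chunk 2: stream[7..8]='8' size=0x8=8, data at stream[10..18]='3hvga7zj' -> body[2..10], body so far='4h3hvga7zj'
Chunk 3: stream[20..21]='2' size=0x2=2, data at stream[23..25]='j4' -> body[10..12], body so far='4h3hvga7zjj4'
Chunk 4: stream[27..28]='6' size=0x6=6, data at stream[30..36]='gz54od' -> body[12..18], body so far='4h3hvga7zjj4gz54od'
Chunk 5: stream[38..39]='0' size=0 (terminator). Final body='4h3hvga7zjj4gz54od' (18 bytes)
Body byte 11 = '4'

Answer: 4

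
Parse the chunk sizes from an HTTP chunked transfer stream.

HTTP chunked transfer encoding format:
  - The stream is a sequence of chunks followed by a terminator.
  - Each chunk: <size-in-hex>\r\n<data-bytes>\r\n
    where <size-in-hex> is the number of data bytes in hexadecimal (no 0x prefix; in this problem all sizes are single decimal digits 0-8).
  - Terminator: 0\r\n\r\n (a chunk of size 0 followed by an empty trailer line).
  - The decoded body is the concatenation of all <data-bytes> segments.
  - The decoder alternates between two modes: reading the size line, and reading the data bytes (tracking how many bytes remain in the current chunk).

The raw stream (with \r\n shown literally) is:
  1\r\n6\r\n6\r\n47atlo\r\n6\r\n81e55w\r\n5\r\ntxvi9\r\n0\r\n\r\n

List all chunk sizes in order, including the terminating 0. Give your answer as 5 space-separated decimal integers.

Answer: 1 6 6 5 0

Derivation:
Chunk 1: stream[0..1]='1' size=0x1=1, data at stream[3..4]='6' -> body[0..1], body so far='6'
Chunk 2: stream[6..7]='6' size=0x6=6, data at stream[9..15]='47atlo' -> body[1..7], body so far='647atlo'
Chunk 3: stream[17..18]='6' size=0x6=6, data at stream[20..26]='81e55w' -> body[7..13], body so far='647atlo81e55w'
Chunk 4: stream[28..29]='5' size=0x5=5, data at stream[31..36]='txvi9' -> body[13..18], body so far='647atlo81e55wtxvi9'
Chunk 5: stream[38..39]='0' size=0 (terminator). Final body='647atlo81e55wtxvi9' (18 bytes)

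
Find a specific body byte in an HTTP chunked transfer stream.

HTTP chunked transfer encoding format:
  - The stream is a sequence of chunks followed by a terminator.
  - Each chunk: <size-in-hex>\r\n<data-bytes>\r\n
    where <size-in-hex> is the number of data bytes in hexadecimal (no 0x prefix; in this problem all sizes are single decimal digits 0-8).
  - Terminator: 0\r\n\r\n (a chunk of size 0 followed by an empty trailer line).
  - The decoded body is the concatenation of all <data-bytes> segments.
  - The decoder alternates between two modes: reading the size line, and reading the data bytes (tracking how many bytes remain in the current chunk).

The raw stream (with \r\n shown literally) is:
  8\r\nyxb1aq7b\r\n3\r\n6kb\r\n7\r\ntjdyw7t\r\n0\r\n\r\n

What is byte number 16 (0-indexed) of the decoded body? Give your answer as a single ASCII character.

Answer: 7

Derivation:
Chunk 1: stream[0..1]='8' size=0x8=8, data at stream[3..11]='yxb1aq7b' -> body[0..8], body so far='yxb1aq7b'
Chunk 2: stream[13..14]='3' size=0x3=3, data at stream[16..19]='6kb' -> body[8..11], body so far='yxb1aq7b6kb'
Chunk 3: stream[21..22]='7' size=0x7=7, data at stream[24..31]='tjdyw7t' -> body[11..18], body so far='yxb1aq7b6kbtjdyw7t'
Chunk 4: stream[33..34]='0' size=0 (terminator). Final body='yxb1aq7b6kbtjdyw7t' (18 bytes)
Body byte 16 = '7'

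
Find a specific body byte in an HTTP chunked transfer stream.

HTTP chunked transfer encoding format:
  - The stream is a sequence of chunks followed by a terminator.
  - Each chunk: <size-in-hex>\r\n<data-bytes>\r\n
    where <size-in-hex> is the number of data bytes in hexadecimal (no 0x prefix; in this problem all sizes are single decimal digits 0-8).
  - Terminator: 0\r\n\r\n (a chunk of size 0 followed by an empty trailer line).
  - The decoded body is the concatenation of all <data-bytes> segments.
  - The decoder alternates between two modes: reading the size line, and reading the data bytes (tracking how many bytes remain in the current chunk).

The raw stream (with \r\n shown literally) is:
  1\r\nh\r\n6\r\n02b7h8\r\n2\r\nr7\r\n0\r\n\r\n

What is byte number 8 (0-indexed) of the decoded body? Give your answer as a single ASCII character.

Chunk 1: stream[0..1]='1' size=0x1=1, data at stream[3..4]='h' -> body[0..1], body so far='h'
Chunk 2: stream[6..7]='6' size=0x6=6, data at stream[9..15]='02b7h8' -> body[1..7], body so far='h02b7h8'
Chunk 3: stream[17..18]='2' size=0x2=2, data at stream[20..22]='r7' -> body[7..9], body so far='h02b7h8r7'
Chunk 4: stream[24..25]='0' size=0 (terminator). Final body='h02b7h8r7' (9 bytes)
Body byte 8 = '7'

Answer: 7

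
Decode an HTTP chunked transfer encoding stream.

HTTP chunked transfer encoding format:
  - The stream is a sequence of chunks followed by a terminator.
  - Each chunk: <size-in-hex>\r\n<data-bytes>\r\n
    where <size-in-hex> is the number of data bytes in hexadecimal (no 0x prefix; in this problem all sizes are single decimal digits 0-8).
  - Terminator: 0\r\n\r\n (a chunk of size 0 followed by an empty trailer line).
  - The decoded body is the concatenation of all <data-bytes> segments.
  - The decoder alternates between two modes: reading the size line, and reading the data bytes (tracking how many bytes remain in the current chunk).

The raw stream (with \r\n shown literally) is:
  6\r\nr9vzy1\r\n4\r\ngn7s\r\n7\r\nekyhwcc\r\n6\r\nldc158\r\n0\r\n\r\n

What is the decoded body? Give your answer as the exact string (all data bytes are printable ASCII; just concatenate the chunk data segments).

Chunk 1: stream[0..1]='6' size=0x6=6, data at stream[3..9]='r9vzy1' -> body[0..6], body so far='r9vzy1'
Chunk 2: stream[11..12]='4' size=0x4=4, data at stream[14..18]='gn7s' -> body[6..10], body so far='r9vzy1gn7s'
Chunk 3: stream[20..21]='7' size=0x7=7, data at stream[23..30]='ekyhwcc' -> body[10..17], body so far='r9vzy1gn7sekyhwcc'
Chunk 4: stream[32..33]='6' size=0x6=6, data at stream[35..41]='ldc158' -> body[17..23], body so far='r9vzy1gn7sekyhwccldc158'
Chunk 5: stream[43..44]='0' size=0 (terminator). Final body='r9vzy1gn7sekyhwccldc158' (23 bytes)

Answer: r9vzy1gn7sekyhwccldc158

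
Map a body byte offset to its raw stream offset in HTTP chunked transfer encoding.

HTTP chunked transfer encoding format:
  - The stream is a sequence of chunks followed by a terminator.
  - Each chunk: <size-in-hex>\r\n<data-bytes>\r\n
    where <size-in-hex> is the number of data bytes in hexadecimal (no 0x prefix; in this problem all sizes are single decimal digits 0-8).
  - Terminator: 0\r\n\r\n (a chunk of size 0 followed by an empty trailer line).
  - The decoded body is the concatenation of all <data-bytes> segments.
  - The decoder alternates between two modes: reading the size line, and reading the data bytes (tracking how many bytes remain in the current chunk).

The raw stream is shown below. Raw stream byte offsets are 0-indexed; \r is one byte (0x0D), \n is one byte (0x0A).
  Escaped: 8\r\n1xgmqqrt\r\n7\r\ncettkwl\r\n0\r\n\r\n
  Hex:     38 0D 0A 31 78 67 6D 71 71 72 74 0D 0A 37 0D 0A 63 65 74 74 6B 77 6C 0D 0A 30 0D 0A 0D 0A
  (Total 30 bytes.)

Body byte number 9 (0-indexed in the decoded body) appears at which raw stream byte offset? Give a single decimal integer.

Answer: 17

Derivation:
Chunk 1: stream[0..1]='8' size=0x8=8, data at stream[3..11]='1xgmqqrt' -> body[0..8], body so far='1xgmqqrt'
Chunk 2: stream[13..14]='7' size=0x7=7, data at stream[16..23]='cettkwl' -> body[8..15], body so far='1xgmqqrtcettkwl'
Chunk 3: stream[25..26]='0' size=0 (terminator). Final body='1xgmqqrtcettkwl' (15 bytes)
Body byte 9 at stream offset 17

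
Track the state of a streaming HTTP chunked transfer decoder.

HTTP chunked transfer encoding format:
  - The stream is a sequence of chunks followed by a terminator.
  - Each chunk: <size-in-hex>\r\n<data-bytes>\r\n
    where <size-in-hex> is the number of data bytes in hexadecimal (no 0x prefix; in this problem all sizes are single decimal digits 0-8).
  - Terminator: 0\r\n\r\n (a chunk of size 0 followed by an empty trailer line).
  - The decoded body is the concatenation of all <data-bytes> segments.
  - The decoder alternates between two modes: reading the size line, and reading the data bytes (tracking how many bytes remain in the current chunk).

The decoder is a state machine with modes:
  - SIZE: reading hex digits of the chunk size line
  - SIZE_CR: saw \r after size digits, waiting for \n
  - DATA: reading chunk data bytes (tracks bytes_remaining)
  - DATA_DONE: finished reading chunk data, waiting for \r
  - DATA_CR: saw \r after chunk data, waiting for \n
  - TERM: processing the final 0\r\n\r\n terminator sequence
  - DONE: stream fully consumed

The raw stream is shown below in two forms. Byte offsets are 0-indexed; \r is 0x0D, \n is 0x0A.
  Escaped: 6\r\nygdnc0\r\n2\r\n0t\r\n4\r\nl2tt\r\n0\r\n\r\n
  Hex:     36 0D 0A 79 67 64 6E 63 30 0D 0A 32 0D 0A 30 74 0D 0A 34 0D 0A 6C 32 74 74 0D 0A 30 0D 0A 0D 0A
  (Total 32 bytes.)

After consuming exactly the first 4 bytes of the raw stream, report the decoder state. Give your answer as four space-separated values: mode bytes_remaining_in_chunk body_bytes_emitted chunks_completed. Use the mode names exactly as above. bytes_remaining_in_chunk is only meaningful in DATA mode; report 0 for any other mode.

Byte 0 = '6': mode=SIZE remaining=0 emitted=0 chunks_done=0
Byte 1 = 0x0D: mode=SIZE_CR remaining=0 emitted=0 chunks_done=0
Byte 2 = 0x0A: mode=DATA remaining=6 emitted=0 chunks_done=0
Byte 3 = 'y': mode=DATA remaining=5 emitted=1 chunks_done=0

Answer: DATA 5 1 0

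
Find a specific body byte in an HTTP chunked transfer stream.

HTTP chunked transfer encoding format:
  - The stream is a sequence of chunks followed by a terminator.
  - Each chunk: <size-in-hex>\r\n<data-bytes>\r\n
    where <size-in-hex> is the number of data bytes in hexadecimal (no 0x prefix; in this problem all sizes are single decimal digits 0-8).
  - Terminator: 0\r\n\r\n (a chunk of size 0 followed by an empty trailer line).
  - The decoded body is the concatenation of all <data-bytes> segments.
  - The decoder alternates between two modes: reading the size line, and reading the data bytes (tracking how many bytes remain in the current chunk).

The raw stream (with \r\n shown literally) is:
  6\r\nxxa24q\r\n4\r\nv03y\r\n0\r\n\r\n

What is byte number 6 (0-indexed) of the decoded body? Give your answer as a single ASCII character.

Chunk 1: stream[0..1]='6' size=0x6=6, data at stream[3..9]='xxa24q' -> body[0..6], body so far='xxa24q'
Chunk 2: stream[11..12]='4' size=0x4=4, data at stream[14..18]='v03y' -> body[6..10], body so far='xxa24qv03y'
Chunk 3: stream[20..21]='0' size=0 (terminator). Final body='xxa24qv03y' (10 bytes)
Body byte 6 = 'v'

Answer: v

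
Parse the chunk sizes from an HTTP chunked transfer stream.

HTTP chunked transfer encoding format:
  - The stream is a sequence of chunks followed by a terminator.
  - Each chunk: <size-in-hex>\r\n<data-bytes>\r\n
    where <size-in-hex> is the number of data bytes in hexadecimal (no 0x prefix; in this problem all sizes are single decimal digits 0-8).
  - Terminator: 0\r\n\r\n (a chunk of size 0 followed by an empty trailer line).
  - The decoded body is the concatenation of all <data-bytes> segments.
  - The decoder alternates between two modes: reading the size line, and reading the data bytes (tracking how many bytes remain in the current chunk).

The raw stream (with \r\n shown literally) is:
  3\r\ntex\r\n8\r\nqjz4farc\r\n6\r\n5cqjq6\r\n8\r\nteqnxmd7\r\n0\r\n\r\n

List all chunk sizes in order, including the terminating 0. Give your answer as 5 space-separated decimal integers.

Chunk 1: stream[0..1]='3' size=0x3=3, data at stream[3..6]='tex' -> body[0..3], body so far='tex'
Chunk 2: stream[8..9]='8' size=0x8=8, data at stream[11..19]='qjz4farc' -> body[3..11], body so far='texqjz4farc'
Chunk 3: stream[21..22]='6' size=0x6=6, data at stream[24..30]='5cqjq6' -> body[11..17], body so far='texqjz4farc5cqjq6'
Chunk 4: stream[32..33]='8' size=0x8=8, data at stream[35..43]='teqnxmd7' -> body[17..25], body so far='texqjz4farc5cqjq6teqnxmd7'
Chunk 5: stream[45..46]='0' size=0 (terminator). Final body='texqjz4farc5cqjq6teqnxmd7' (25 bytes)

Answer: 3 8 6 8 0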